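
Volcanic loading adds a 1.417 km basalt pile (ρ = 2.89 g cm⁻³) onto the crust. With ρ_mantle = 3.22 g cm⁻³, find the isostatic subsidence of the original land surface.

Subaerial loading: s = t ρ_load / ρ_m.
s = 1.417 km × 2.89/3.22 = 1.27 km.

1.27 km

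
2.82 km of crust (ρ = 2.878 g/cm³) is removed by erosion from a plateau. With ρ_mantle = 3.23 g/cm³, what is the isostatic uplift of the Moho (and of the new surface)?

Unloading: uplift u = e ρ_c/ρ_m = 2.82 km × 2.878/3.23 = 2.51 km.

2.51 km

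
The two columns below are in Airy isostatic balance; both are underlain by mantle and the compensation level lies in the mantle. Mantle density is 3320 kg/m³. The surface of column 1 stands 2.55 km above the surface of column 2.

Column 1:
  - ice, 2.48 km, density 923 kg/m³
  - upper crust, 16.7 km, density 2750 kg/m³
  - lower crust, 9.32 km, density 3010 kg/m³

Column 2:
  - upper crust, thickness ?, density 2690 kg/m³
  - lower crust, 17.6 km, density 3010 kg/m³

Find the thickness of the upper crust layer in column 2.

Take the compensation level at the base of the deeper column (depth z_c below the surface of column 1) and equate Σ ρ_i t_i down to z_c; mantle fills any gap and the z_c terms cancel.
Column 1: 2.48×923 + 16.7×2750 + 9.32×3010 + (z_c − 28.5)×3320
Column 2: 2.55×0 + x×2690 + 17.6×3010 + (z_c − 2.55 − 17.6 − x)×3320
The z_c×3320 term appears on both sides and cancels. Collect the known terms of each column as K = Σ(ρt)_known − 3320 × (depth of known layers): K_1 = 76267.24 − 3320×28.5 = −18352.76; K_2 = 52976 − 3320×(2.55 + 17.6) = −13922.
Balance: K_1 = K_2 − x×(3320 − 2690), so x = (K_2 − K_1)/(3320 − 2690) = 4430.76/630 = 7.03 km.

7.03 km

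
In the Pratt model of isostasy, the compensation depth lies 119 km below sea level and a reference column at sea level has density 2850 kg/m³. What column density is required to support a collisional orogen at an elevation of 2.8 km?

Pratt balance: ρ_ref D = ρ (D + h).
ρ = ρ_ref D/(D + h) = 2850 × 119 km/(119 km + 2.8 km) = 2780 kg/m³.

2780 kg/m³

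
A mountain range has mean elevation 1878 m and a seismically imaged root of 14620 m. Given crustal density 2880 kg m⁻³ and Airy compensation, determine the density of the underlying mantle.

Airy balance: ρ_c h = (ρ_m − ρ_c) r → ρ_m = ρ_c (1 + h/r).
ρ_m = 2880 × (1 + 1878 m/14620 m) = 3250 kg m⁻³.

3250 kg m⁻³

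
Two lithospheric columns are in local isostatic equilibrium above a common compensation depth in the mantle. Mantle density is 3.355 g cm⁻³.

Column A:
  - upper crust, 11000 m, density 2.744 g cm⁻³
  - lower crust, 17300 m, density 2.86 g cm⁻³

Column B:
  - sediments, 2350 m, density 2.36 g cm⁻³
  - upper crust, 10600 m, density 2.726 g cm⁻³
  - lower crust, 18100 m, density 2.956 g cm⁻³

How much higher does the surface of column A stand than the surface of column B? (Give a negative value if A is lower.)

For any compensation level in the mantle, the mantle terms cancel and isostasy reduces to e = (Σt_A − Σt_B) − (Σ(ρt)_A − Σ(ρt)_B) / ρ_m.
Σt_A = 28300 m; Σt_B = 31050 m; Σ(ρt)_A = 79662; Σ(ρt)_B = 87945.2 (in m·g cm⁻³).
e = (28300 − 31050) − (79662 − 87945.2) / 3.355 = −281 m.

−281 m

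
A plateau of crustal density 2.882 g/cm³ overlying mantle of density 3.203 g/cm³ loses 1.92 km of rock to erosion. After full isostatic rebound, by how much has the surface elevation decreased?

Rebound u = e ρ_c/ρ_m = 1.92 km × 2.882/3.203 = 1.728 km.
Net surface drop = e − u = 1.92 km − 1.728 km = e (ρ_m − ρ_c)/ρ_m = 0.192 km.

0.192 km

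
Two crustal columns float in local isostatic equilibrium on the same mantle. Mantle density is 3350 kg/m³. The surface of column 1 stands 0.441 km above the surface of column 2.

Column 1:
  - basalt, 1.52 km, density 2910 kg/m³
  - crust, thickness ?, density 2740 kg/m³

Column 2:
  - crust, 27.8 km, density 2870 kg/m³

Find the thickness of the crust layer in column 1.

Take the compensation level at the base of the deeper column (depth z_c below the surface of column 1) and equate Σ ρ_i t_i down to z_c; mantle fills any gap and the z_c terms cancel.
Column 1: 1.52×2910 + x×2740 + (z_c − 1.52 − x)×3350
Column 2: 0.441×0 + 27.8×2870 + (z_c − 0.441 − 27.8)×3350
The z_c×3350 term appears on both sides and cancels. Collect the known terms of each column as K = Σ(ρt)_known − 3350 × (depth of known layers): K_1 = 4423.2 − 3350×1.52 = −668.8; K_2 = 79786 − 3350×(0.441 + 27.8) = −14821.35.
Balance: K_1 − x×(3350 − 2740) = K_2, so x = (K_1 − K_2)/(3350 − 2740) = 14152.6/610 = 23.2 km.

23.2 km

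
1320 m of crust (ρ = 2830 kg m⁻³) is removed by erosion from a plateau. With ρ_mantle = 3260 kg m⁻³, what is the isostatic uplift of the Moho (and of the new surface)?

1150 m

Unloading: uplift u = e ρ_c/ρ_m = 1320 m × 2830/3260 = 1150 m.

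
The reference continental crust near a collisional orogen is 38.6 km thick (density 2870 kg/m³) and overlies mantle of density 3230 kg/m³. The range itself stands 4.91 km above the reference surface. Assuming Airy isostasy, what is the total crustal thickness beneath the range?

82.7 km

Root depth r = h ρ_c / (ρ_m − ρ_c) = 4.91 km × 2870 / 360 = 39.14 km.
Total thickness = T + h + r = 38.6 km + 4.91 km + 39.14 km = 82.7 km.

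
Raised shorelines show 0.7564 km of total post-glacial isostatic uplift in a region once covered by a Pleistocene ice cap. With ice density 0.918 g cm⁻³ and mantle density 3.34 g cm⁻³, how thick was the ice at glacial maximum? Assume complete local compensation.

u = t ρ_ice/ρ_m → t = u ρ_m/ρ_ice = 0.7564 km × 3.34/0.918 = 2.75 km.

2.75 km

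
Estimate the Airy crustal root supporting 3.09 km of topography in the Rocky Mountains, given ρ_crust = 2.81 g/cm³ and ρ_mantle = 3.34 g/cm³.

16.4 km

In Airy isostatic equilibrium: the weight of the topography is balanced by the buoyancy of the root, ρ_c h = (ρ_m − ρ_c) r.
r = h · ρ_c / (ρ_m − ρ_c) = 3.09 km × 2.81 / (3.34 − 2.81) = 16.4 km.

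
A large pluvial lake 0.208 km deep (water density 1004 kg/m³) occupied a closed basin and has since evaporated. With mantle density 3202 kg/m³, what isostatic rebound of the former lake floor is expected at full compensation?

0.0652 km

u = d ρ_w/ρ_m = 0.208 km × 1004/3202 = 0.0652 km.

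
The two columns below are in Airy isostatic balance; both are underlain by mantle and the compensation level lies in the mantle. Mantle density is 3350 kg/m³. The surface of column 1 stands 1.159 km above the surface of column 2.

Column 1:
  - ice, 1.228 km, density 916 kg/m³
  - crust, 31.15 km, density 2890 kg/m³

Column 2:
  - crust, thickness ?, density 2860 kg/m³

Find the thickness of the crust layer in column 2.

27.4 km

Take the compensation level at the base of the deeper column (depth z_c below the surface of column 1) and equate Σ ρ_i t_i down to z_c; mantle fills any gap and the z_c terms cancel.
Column 1: 1.228×916 + 31.15×2890 + (z_c − 32.378)×3350
Column 2: 1.159×0 + x×2860 + (z_c − 1.159 − 0 − x)×3350
The z_c×3350 term appears on both sides and cancels. Collect the known terms of each column as K = Σ(ρt)_known − 3350 × (depth of known layers): K_1 = 91148.348 − 3350×32.378 = −17317.952; K_2 = 0 − 3350×(1.159 + 0) = −3882.65.
Balance: K_1 = K_2 − x×(3350 − 2860), so x = (K_2 − K_1)/(3350 − 2860) = 13435.3/490 = 27.4 km.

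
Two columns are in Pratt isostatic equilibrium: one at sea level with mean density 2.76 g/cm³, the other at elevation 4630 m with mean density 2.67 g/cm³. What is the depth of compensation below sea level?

137000 m

ρ_ref D = ρ (D + h) → D (ρ_ref − ρ) = ρ h.
D = ρ h/(ρ_ref − ρ) = 2.67 × 4630 m/(2.76 − 2.67) = 137000 m.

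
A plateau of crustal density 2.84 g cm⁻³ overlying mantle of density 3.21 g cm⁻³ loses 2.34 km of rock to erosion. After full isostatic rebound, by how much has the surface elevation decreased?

Rebound u = e ρ_c/ρ_m = 2.34 km × 2.84/3.21 = 2.07 km.
Net surface drop = e − u = 2.34 km − 2.07 km = e (ρ_m − ρ_c)/ρ_m = 0.27 km.

0.27 km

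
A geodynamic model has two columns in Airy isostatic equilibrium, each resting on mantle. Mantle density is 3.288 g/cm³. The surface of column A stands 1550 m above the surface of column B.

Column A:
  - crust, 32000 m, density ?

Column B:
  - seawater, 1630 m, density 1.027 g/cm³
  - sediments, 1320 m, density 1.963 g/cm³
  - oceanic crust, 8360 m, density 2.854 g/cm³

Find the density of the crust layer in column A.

Take the compensation level at the base of the deeper column (depth z_c below the surface of column A) and equate Σ ρ_i t_i down to z_c; mantle fills any gap and the z_c terms cancel.
Column A: 32000×ρ + (z_c − 32000)×3.288
Column B: 1550×0 + 1630×1.027 + 1320×1.963 + 8360×2.854 + (z_c − 1550 − 11310)×3.288
The z_c×3.288 term appears on both sides and cancels. Collect the known terms of each column as K = Σ(ρt)_known − 3.288 × (depth of known layers): K_A = 0 − 3.288×32000 = −105216; K_B = 28124.61 − 3.288×(1550 + 11310) = −14159.07.
Balance: K_A + 32000×ρ = K_B, so ρ = (K_B − K_A)/32000 = 91056.9/32000 = 2.85 g/cm³.

2.85 g/cm³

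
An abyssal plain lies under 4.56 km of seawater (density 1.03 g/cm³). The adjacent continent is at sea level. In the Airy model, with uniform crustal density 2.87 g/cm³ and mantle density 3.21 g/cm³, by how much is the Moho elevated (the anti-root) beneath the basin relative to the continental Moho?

Equating mass per unit area of the two columns: replacing crust with seawater at the top is compensated by replacing crust with mantle at the base: d (ρ_c − ρ_w) = a (ρ_m − ρ_c).
a = d (ρ_c − ρ_w)/(ρ_m − ρ_c) = 4.56 km × 1.84/0.34 = 24.7 km.

24.7 km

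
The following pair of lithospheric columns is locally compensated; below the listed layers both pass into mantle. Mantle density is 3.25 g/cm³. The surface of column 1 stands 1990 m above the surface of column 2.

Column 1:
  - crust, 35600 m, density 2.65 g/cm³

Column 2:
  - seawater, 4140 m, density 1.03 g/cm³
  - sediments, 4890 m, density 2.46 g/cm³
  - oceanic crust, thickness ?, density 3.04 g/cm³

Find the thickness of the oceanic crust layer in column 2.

8760 m

Take the compensation level at the base of the deeper column (depth z_c below the surface of column 1) and equate Σ ρ_i t_i down to z_c; mantle fills any gap and the z_c terms cancel.
Column 1: 35600×2.65 + (z_c − 35600)×3.25
Column 2: 1990×0 + 4140×1.03 + 4890×2.46 + x×3.04 + (z_c − 1990 − 9030 − x)×3.25
The z_c×3.25 term appears on both sides and cancels. Collect the known terms of each column as K = Σ(ρt)_known − 3.25 × (depth of known layers): K_1 = 94340 − 3.25×35600 = −21360; K_2 = 16293.6 − 3.25×(1990 + 9030) = −19521.4.
Balance: K_1 = K_2 − x×(3.25 − 3.04), so x = (K_2 − K_1)/(3.25 − 3.04) = 1838.6/0.21 = 8760 m.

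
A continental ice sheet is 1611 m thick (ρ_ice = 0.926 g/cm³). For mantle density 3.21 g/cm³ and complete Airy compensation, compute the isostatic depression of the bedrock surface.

465 m

Equating mass per unit area of the two columns: the ice load ρ_ice t is balanced by mantle displaced below, ρ_m s.
s = t ρ_ice / ρ_m = 1611 m × 0.926/3.21 = 465 m.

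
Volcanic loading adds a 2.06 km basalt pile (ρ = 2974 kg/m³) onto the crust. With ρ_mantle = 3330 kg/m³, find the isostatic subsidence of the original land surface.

1.84 km

Subaerial loading: s = t ρ_load / ρ_m.
s = 2.06 km × 2974/3330 = 1.84 km.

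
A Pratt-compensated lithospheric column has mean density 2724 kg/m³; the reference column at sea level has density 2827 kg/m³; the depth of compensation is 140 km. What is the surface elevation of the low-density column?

ρ_ref D = ρ (D + h) → h = D (ρ_ref − ρ)/ρ.
h = 140 km × (2827 − 2724)/2724 = 5.29 km.

5.29 km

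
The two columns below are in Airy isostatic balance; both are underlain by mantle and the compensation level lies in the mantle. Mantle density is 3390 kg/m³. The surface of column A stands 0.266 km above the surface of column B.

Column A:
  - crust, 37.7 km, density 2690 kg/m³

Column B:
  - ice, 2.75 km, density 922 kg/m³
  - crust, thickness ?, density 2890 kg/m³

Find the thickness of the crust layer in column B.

Take the compensation level at the base of the deeper column (depth z_c below the surface of column A) and equate Σ ρ_i t_i down to z_c; mantle fills any gap and the z_c terms cancel.
Column A: 37.7×2690 + (z_c − 37.7)×3390
Column B: 0.266×0 + 2.75×922 + x×2890 + (z_c − 0.266 − 2.75 − x)×3390
The z_c×3390 term appears on both sides and cancels. Collect the known terms of each column as K = Σ(ρt)_known − 3390 × (depth of known layers): K_A = 101413 − 3390×37.7 = −26390; K_B = 2535.5 − 3390×(0.266 + 2.75) = −7688.74.
Balance: K_A = K_B − x×(3390 − 2890), so x = (K_B − K_A)/(3390 − 2890) = 18701.3/500 = 37.4 km.

37.4 km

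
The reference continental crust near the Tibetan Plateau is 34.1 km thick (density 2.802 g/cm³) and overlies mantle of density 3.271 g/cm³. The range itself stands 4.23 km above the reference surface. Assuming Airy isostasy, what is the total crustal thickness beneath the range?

Root depth r = h ρ_c / (ρ_m − ρ_c) = 4.23 km × 2.802 / 0.469 = 25.27 km.
Total thickness = T + h + r = 34.1 km + 4.23 km + 25.27 km = 63.6 km.

63.6 km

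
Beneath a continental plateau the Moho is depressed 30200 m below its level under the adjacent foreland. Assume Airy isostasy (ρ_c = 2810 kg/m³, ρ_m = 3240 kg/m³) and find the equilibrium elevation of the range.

4620 m

For local isostatic compensation: ρ_c h = (ρ_m − ρ_c) r.
h = r (ρ_m − ρ_c) / ρ_c = 30200 m × (3240 − 2810) / 2810 = 4620 m.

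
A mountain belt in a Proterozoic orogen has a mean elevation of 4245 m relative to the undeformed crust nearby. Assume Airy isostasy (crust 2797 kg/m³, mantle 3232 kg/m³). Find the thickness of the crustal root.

27300 m

Equating mass per unit area of the two columns: the weight of the topography is balanced by the buoyancy of the root, ρ_c h = (ρ_m − ρ_c) r.
r = h · ρ_c / (ρ_m − ρ_c) = 4245 m × 2797 / (3232 − 2797) = 27300 m.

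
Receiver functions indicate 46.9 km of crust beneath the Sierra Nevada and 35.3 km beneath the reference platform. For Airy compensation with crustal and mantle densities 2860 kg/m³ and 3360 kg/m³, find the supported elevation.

Excess crust Δ = 46.9 km − 35.3 km = 11.6 km, split between elevation h and root r with h + r = Δ.
Airy balance ρ_c h = (ρ_m − ρ_c) r gives r = h ρ_c/(ρ_m − ρ_c), so h (1 + ρ_c/(ρ_m − ρ_c)) = Δ, i.e. h = Δ (ρ_m − ρ_c)/ρ_m.
h = 11.6 km × 500/3360 = 1.73 km.

1.73 km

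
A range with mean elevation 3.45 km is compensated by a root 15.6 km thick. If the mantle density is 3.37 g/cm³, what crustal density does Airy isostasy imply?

ρ_c h = (ρ_m − ρ_c) r → ρ_c (h + r) = ρ_m r → ρ_c = ρ_m r / (h + r).
ρ_c = 3.37 × 15.6 km / (3.45 km + 15.6 km) = 2.76 g/cm³.

2.76 g/cm³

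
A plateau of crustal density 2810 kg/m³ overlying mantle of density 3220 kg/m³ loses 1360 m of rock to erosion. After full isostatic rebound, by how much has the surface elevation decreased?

Rebound u = e ρ_c/ρ_m = 1360 m × 2810/3220 = 1187 m.
Net surface drop = e − u = 1360 m − 1187 m = e (ρ_m − ρ_c)/ρ_m = 173 m.

173 m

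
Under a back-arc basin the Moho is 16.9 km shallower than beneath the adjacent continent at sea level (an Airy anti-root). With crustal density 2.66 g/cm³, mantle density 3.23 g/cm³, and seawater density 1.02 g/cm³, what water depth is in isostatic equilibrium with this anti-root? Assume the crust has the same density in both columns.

5.87 km

Replacing a thickness d of crust by seawater at the top must be balanced by replacing crust with mantle at the base: d (ρ_c − ρ_w) = a (ρ_m − ρ_c).
d = a (ρ_m − ρ_c)/(ρ_c − ρ_w) = 16.9 km × 0.57/1.64 = 5.87 km.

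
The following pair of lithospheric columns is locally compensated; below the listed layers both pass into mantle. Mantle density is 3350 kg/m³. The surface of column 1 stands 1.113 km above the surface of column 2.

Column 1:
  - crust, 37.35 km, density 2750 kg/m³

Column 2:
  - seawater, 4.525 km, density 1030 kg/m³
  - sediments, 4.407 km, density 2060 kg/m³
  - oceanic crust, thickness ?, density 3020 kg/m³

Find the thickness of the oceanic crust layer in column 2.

7.57 km

Take the compensation level at the base of the deeper column (depth z_c below the surface of column 1) and equate Σ ρ_i t_i down to z_c; mantle fills any gap and the z_c terms cancel.
Column 1: 37.35×2750 + (z_c − 37.35)×3350
Column 2: 1.113×0 + 4.525×1030 + 4.407×2060 + x×3020 + (z_c − 1.113 − 8.932 − x)×3350
The z_c×3350 term appears on both sides and cancels. Collect the known terms of each column as K = Σ(ρt)_known − 3350 × (depth of known layers): K_1 = 102712.5 − 3350×37.35 = −22410; K_2 = 13739.17 − 3350×(1.113 + 8.932) = −19911.58.
Balance: K_1 = K_2 − x×(3350 − 3020), so x = (K_2 − K_1)/(3350 − 3020) = 2498.42/330 = 7.57 km.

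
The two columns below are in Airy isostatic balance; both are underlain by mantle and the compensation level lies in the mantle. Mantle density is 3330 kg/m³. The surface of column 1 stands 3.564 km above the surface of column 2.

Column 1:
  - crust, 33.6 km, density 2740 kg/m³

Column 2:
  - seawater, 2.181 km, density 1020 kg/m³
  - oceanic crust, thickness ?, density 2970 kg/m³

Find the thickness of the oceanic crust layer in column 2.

8.1 km

Take the compensation level at the base of the deeper column (depth z_c below the surface of column 1) and equate Σ ρ_i t_i down to z_c; mantle fills any gap and the z_c terms cancel.
Column 1: 33.6×2740 + (z_c − 33.6)×3330
Column 2: 3.564×0 + 2.181×1020 + x×2970 + (z_c − 3.564 − 2.181 − x)×3330
The z_c×3330 term appears on both sides and cancels. Collect the known terms of each column as K = Σ(ρt)_known − 3330 × (depth of known layers): K_1 = 92064 − 3330×33.6 = −19824; K_2 = 2224.62 − 3330×(3.564 + 2.181) = −16906.23.
Balance: K_1 = K_2 − x×(3330 − 2970), so x = (K_2 − K_1)/(3330 − 2970) = 2917.77/360 = 8.1 km.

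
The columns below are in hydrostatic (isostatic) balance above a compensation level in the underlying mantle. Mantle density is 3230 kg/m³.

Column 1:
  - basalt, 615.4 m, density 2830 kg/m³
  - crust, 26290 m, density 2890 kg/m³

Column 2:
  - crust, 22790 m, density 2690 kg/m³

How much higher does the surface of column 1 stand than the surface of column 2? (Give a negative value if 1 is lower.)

−967 m

For any compensation level in the mantle, the mantle terms cancel and isostasy reduces to e = (Σt_1 − Σt_2) − (Σ(ρt)_1 − Σ(ρt)_2) / ρ_m.
Σt_1 = 26905.4 m; Σt_2 = 22790 m; Σ(ρt)_1 = 77719682; Σ(ρt)_2 = 61305100 (in m·kg/m³).
e = (26905.4 − 22790) − (77719682 − 61305100) / 3230 = −967 m.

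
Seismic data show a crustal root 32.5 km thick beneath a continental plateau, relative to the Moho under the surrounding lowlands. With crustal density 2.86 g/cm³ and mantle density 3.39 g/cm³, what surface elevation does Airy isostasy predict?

6.02 km

By Archimedes' principle applied to the lithosphere: ρ_c h = (ρ_m − ρ_c) r.
h = r (ρ_m − ρ_c) / ρ_c = 32.5 km × (3.39 − 2.86) / 2.86 = 6.02 km.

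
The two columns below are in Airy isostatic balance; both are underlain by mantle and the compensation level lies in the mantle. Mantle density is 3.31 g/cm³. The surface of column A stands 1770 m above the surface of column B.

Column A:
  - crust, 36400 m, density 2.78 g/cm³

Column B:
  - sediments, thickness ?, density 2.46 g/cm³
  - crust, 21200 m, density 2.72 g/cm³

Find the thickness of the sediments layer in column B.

Take the compensation level at the base of the deeper column (depth z_c below the surface of column A) and equate Σ ρ_i t_i down to z_c; mantle fills any gap and the z_c terms cancel.
Column A: 36400×2.78 + (z_c − 36400)×3.31
Column B: 1770×0 + x×2.46 + 21200×2.72 + (z_c − 1770 − 21200 − x)×3.31
The z_c×3.31 term appears on both sides and cancels. Collect the known terms of each column as K = Σ(ρt)_known − 3.31 × (depth of known layers): K_A = 101192 − 3.31×36400 = −19292; K_B = 57664 − 3.31×(1770 + 21200) = −18366.7.
Balance: K_A = K_B − x×(3.31 − 2.46), so x = (K_B − K_A)/(3.31 − 2.46) = 925.3/0.85 = 1090 m.

1090 m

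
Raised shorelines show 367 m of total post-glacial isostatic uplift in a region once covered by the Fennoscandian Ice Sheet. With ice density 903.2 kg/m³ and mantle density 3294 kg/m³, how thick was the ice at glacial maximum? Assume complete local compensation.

u = t ρ_ice/ρ_m → t = u ρ_m/ρ_ice = 367 m × 3294/903.2 = 1340 m.

1340 m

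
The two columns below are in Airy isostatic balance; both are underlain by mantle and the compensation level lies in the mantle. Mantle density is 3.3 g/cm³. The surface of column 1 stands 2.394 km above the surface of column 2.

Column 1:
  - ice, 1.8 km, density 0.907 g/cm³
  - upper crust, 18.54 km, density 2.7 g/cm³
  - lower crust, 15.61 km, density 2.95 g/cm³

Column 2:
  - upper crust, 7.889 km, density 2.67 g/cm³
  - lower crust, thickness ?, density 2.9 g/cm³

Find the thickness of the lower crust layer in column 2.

20.1 km

Take the compensation level at the base of the deeper column (depth z_c below the surface of column 1) and equate Σ ρ_i t_i down to z_c; mantle fills any gap and the z_c terms cancel.
Column 1: 1.8×0.907 + 18.54×2.7 + 15.61×2.95 + (z_c − 35.95)×3.3
Column 2: 2.394×0 + 7.889×2.67 + x×2.9 + (z_c − 2.394 − 7.889 − x)×3.3
The z_c×3.3 term appears on both sides and cancels. Collect the known terms of each column as K = Σ(ρt)_known − 3.3 × (depth of known layers): K_1 = 97.7401 − 3.3×35.95 = −20.8949; K_2 = 21.06363 − 3.3×(2.394 + 7.889) = −12.87027.
Balance: K_1 = K_2 − x×(3.3 − 2.9), so x = (K_2 − K_1)/(3.3 − 2.9) = 8.02463/0.4 = 20.1 km.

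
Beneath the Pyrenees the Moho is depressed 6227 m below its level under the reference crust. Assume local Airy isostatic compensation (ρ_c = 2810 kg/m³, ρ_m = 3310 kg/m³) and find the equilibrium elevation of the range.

For local isostatic compensation: ρ_c h = (ρ_m − ρ_c) r.
h = r (ρ_m − ρ_c) / ρ_c = 6227 m × (3310 − 2810) / 2810 = 1110 m.

1110 m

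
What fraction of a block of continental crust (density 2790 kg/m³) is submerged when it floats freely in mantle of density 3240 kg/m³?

0.861

Submerged fraction = ρ_obj/ρ_fluid = 2790/3240 = 0.861.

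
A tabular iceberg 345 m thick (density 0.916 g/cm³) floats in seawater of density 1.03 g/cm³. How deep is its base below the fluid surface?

307 m

Draft d = t ρ_obj/ρ_fluid = 345 m × 0.916/1.03 = 307 m.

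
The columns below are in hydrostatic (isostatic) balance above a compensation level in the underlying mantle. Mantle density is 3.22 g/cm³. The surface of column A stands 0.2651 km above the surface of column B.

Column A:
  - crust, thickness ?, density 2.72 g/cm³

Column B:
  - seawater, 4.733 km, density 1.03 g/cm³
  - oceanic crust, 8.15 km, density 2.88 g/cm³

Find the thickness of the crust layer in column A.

28 km

Take the compensation level at the base of the deeper column (depth z_c below the surface of column A) and equate Σ ρ_i t_i down to z_c; mantle fills any gap and the z_c terms cancel.
Column A: x×2.72 + (z_c − 0 − x)×3.22
Column B: 0.2651×0 + 4.733×1.03 + 8.15×2.88 + (z_c − 0.2651 − 12.883)×3.22
The z_c×3.22 term appears on both sides and cancels. Collect the known terms of each column as K = Σ(ρt)_known − 3.22 × (depth of known layers): K_A = 0 − 3.22×0 = 0; K_B = 28.34699 − 3.22×(0.2651 + 12.883) = −13.989892.
Balance: K_A − x×(3.22 − 2.72) = K_B, so x = (K_A − K_B)/(3.22 − 2.72) = 13.9899/0.5 = 28 km.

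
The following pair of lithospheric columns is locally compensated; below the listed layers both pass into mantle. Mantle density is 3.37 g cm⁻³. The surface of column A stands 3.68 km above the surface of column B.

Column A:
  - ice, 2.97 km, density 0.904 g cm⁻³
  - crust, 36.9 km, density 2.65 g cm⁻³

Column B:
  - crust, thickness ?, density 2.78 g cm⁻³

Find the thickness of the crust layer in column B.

36.4 km

Take the compensation level at the base of the deeper column (depth z_c below the surface of column A) and equate Σ ρ_i t_i down to z_c; mantle fills any gap and the z_c terms cancel.
Column A: 2.97×0.904 + 36.9×2.65 + (z_c − 39.87)×3.37
Column B: 3.68×0 + x×2.78 + (z_c − 3.68 − 0 − x)×3.37
The z_c×3.37 term appears on both sides and cancels. Collect the known terms of each column as K = Σ(ρt)_known − 3.37 × (depth of known layers): K_A = 100.46988 − 3.37×39.87 = −33.89202; K_B = 0 − 3.37×(3.68 + 0) = −12.4016.
Balance: K_A = K_B − x×(3.37 − 2.78), so x = (K_B − K_A)/(3.37 − 2.78) = 21.4904/0.59 = 36.4 km.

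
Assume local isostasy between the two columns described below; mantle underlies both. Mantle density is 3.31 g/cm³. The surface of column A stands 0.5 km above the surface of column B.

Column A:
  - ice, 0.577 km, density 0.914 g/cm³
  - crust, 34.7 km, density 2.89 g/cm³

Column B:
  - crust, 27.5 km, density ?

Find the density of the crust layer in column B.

Take the compensation level at the base of the deeper column (depth z_c below the surface of column A) and equate Σ ρ_i t_i down to z_c; mantle fills any gap and the z_c terms cancel.
Column A: 0.577×0.914 + 34.7×2.89 + (z_c − 35.277)×3.31
Column B: 0.5×0 + 27.5×ρ + (z_c − 0.5 − 27.5)×3.31
The z_c×3.31 term appears on both sides and cancels. Collect the known terms of each column as K = Σ(ρt)_known − 3.31 × (depth of known layers): K_A = 100.810378 − 3.31×35.277 = −15.956492; K_B = 0 − 3.31×(0.5 + 27.5) = −92.68.
Balance: K_A = K_B + 27.5×ρ, so ρ = (K_A − K_B)/27.5 = 76.7235/27.5 = 2.79 g/cm³.

2.79 g/cm³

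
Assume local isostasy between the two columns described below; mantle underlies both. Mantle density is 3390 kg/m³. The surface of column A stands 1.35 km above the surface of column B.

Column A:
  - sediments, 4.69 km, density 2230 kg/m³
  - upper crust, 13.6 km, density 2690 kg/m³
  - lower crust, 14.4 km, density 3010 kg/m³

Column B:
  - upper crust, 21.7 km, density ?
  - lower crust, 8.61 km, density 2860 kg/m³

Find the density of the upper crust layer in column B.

Take the compensation level at the base of the deeper column (depth z_c below the surface of column A) and equate Σ ρ_i t_i down to z_c; mantle fills any gap and the z_c terms cancel.
Column A: 4.69×2230 + 13.6×2690 + 14.4×3010 + (z_c − 32.69)×3390
Column B: 1.35×0 + 21.7×ρ + 8.61×2860 + (z_c − 1.35 − 30.31)×3390
The z_c×3390 term appears on both sides and cancels. Collect the known terms of each column as K = Σ(ρt)_known − 3390 × (depth of known layers): K_A = 90386.7 − 3390×32.69 = −20432.4; K_B = 24624.6 − 3390×(1.35 + 30.31) = −82702.8.
Balance: K_A = K_B + 21.7×ρ, so ρ = (K_A − K_B)/21.7 = 62270.4/21.7 = 2870 kg/m³.

2870 kg/m³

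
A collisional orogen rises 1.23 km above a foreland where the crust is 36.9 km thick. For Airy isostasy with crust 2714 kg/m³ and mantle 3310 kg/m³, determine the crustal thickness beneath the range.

Root depth r = h ρ_c / (ρ_m − ρ_c) = 1.23 km × 2714 / 596 = 5.601 km.
Total thickness = T + h + r = 36.9 km + 1.23 km + 5.601 km = 43.7 km.

43.7 km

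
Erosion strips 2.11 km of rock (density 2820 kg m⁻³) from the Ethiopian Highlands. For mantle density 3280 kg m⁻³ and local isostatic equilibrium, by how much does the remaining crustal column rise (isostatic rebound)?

Unloading: uplift u = e ρ_c/ρ_m = 2.11 km × 2820/3280 = 1.81 km.

1.81 km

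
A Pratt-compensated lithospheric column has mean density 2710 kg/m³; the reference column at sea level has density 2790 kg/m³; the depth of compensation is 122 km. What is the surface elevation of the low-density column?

3.6 km

ρ_ref D = ρ (D + h) → h = D (ρ_ref − ρ)/ρ.
h = 122 km × (2790 − 2710)/2710 = 3.6 km.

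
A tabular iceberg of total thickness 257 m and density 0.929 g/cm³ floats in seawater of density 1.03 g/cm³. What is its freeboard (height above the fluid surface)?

25.2 m

Floating equilibrium: submerged depth d = t ρ_obj/ρ_fluid = 257 m × 0.929/1.03 = 231.8 m.
Freeboard = t − d = 257 m − 231.8 m = 25.2 m.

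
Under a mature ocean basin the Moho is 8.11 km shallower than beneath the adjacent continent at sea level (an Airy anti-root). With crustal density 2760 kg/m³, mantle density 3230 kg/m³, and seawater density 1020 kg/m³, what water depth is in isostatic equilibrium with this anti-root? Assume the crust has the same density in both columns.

Replacing a thickness d of crust by seawater at the top must be balanced by replacing crust with mantle at the base: d (ρ_c − ρ_w) = a (ρ_m − ρ_c).
d = a (ρ_m − ρ_c)/(ρ_c − ρ_w) = 8.11 km × 470/1740 = 2.19 km.

2.19 km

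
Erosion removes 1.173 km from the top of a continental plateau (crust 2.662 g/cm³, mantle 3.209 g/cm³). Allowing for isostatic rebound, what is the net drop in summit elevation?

0.2 km

Rebound u = e ρ_c/ρ_m = 1.173 km × 2.662/3.209 = 0.9731 km.
Net surface drop = e − u = 1.173 km − 0.9731 km = e (ρ_m − ρ_c)/ρ_m = 0.2 km.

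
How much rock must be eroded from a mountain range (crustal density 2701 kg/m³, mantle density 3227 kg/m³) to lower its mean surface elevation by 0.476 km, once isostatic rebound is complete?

Net drop Δ = e − u = e − e ρ_c/ρ_m = e (ρ_m − ρ_c)/ρ_m.
e = Δ ρ_m/(ρ_m − ρ_c) = 0.476 km × 3227/526 = 2.92 km.

2.92 km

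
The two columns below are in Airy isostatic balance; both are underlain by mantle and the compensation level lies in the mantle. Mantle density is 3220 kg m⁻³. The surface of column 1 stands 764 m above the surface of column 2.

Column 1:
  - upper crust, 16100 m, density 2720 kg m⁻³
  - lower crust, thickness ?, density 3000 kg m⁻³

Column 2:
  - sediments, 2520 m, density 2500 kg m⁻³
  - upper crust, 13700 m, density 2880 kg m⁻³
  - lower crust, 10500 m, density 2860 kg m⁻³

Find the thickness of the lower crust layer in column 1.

21200 m

Take the compensation level at the base of the deeper column (depth z_c below the surface of column 1) and equate Σ ρ_i t_i down to z_c; mantle fills any gap and the z_c terms cancel.
Column 1: 16100×2720 + x×3000 + (z_c − 16100 − x)×3220
Column 2: 764×0 + 2520×2500 + 13700×2880 + 10500×2860 + (z_c − 764 − 26720)×3220
The z_c×3220 term appears on both sides and cancels. Collect the known terms of each column as K = Σ(ρt)_known − 3220 × (depth of known layers): K_1 = 43792000 − 3220×16100 = −8050000; K_2 = 75786000 − 3220×(764 + 26720) = −12712480.
Balance: K_1 − x×(3220 − 3000) = K_2, so x = (K_1 − K_2)/(3220 − 3000) = 4662480/220 = 21200 m.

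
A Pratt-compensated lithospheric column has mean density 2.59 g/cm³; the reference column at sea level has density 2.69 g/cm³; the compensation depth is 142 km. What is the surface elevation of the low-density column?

ρ_ref D = ρ (D + h) → h = D (ρ_ref − ρ)/ρ.
h = 142 km × (2.69 − 2.59)/2.59 = 5.48 km.

5.48 km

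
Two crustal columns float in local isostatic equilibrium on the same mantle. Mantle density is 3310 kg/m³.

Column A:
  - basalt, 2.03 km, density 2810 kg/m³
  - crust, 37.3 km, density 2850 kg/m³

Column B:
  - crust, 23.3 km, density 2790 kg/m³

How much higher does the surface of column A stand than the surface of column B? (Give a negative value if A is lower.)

For any compensation level in the mantle, the mantle terms cancel and isostasy reduces to e = (Σt_A − Σt_B) − (Σ(ρt)_A − Σ(ρt)_B) / ρ_m.
Σt_A = 39.33 km; Σt_B = 23.3 km; Σ(ρt)_A = 112009.3; Σ(ρt)_B = 65007 (in km·kg/m³).
e = (39.33 − 23.3) − (112009.3 − 65007) / 3310 = 1.83 km.

1.83 km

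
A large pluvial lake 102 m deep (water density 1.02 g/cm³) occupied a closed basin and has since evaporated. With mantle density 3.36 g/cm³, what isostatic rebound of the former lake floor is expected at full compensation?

u = d ρ_w/ρ_m = 102 m × 1.02/3.36 = 31 m.

31 m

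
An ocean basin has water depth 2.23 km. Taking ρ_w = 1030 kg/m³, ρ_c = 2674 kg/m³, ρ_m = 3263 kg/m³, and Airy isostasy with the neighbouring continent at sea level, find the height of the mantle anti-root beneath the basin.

6.22 km

In Airy isostatic equilibrium: replacing crust with seawater at the top is compensated by replacing crust with mantle at the base: d (ρ_c − ρ_w) = a (ρ_m − ρ_c).
a = d (ρ_c − ρ_w)/(ρ_m − ρ_c) = 2.23 km × 1644/589 = 6.22 km.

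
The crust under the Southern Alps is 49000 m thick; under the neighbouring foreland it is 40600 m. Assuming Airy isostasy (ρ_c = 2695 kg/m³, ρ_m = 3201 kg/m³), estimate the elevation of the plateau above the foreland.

Excess crust Δ = 49000 m − 40600 m = 8400 m, split between elevation h and root r with h + r = Δ.
Airy balance ρ_c h = (ρ_m − ρ_c) r gives r = h ρ_c/(ρ_m − ρ_c), so h (1 + ρ_c/(ρ_m − ρ_c)) = Δ, i.e. h = Δ (ρ_m − ρ_c)/ρ_m.
h = 8400 m × 506/3201 = 1330 m.

1330 m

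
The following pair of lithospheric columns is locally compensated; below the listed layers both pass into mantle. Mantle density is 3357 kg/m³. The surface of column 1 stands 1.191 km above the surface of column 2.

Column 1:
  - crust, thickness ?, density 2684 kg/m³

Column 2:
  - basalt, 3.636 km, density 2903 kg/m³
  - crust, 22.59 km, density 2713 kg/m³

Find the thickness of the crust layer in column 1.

30 km

Take the compensation level at the base of the deeper column (depth z_c below the surface of column 1) and equate Σ ρ_i t_i down to z_c; mantle fills any gap and the z_c terms cancel.
Column 1: x×2684 + (z_c − 0 − x)×3357
Column 2: 1.191×0 + 3.636×2903 + 22.59×2713 + (z_c − 1.191 − 26.226)×3357
The z_c×3357 term appears on both sides and cancels. Collect the known terms of each column as K = Σ(ρt)_known − 3357 × (depth of known layers): K_1 = 0 − 3357×0 = 0; K_2 = 71841.978 − 3357×(1.191 + 26.226) = −20196.891.
Balance: K_1 − x×(3357 − 2684) = K_2, so x = (K_1 − K_2)/(3357 − 2684) = 20196.9/673 = 30 km.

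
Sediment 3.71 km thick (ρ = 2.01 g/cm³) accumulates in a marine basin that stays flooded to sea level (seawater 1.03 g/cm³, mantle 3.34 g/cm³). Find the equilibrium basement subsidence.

Submarine loading: the sediment displaces seawater, and the subsidence is in turn flooded, so s (ρ_m − ρ_w) = t (ρ_sed − ρ_w).
s = 3.71 km × (2.01 − 1.03) / (3.34 − 1.03) = 1.57 km.

1.57 km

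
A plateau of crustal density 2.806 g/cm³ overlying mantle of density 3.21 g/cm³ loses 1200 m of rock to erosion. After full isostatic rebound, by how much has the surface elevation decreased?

151 m

Rebound u = e ρ_c/ρ_m = 1200 m × 2.806/3.21 = 1049 m.
Net surface drop = e − u = 1200 m − 1049 m = e (ρ_m − ρ_c)/ρ_m = 151 m.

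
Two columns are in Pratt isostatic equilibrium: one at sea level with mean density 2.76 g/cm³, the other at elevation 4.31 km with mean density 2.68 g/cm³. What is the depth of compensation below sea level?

144 km

ρ_ref D = ρ (D + h) → D (ρ_ref − ρ) = ρ h.
D = ρ h/(ρ_ref − ρ) = 2.68 × 4.31 km/(2.76 − 2.68) = 144 km.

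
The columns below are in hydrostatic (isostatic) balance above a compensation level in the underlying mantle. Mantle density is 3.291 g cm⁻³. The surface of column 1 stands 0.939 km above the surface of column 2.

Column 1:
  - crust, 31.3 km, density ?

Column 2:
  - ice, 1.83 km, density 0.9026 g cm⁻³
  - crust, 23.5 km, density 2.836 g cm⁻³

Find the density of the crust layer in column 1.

Take the compensation level at the base of the deeper column (depth z_c below the surface of column 1) and equate Σ ρ_i t_i down to z_c; mantle fills any gap and the z_c terms cancel.
Column 1: 31.3×ρ + (z_c − 31.3)×3.291
Column 2: 0.939×0 + 1.83×0.9026 + 23.5×2.836 + (z_c − 0.939 − 25.33)×3.291
The z_c×3.291 term appears on both sides and cancels. Collect the known terms of each column as K = Σ(ρt)_known − 3.291 × (depth of known layers): K_1 = 0 − 3.291×31.3 = −103.0083; K_2 = 68.297758 − 3.291×(0.939 + 25.33) = −18.153521.
Balance: K_1 + 31.3×ρ = K_2, so ρ = (K_2 − K_1)/31.3 = 84.8548/31.3 = 2.71 g cm⁻³.

2.71 g cm⁻³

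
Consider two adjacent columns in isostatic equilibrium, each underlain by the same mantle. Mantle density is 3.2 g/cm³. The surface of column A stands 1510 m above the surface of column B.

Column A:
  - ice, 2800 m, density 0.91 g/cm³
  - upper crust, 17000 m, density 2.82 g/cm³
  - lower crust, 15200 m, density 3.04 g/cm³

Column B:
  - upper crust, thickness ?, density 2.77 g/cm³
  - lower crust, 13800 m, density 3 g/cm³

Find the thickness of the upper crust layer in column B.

Take the compensation level at the base of the deeper column (depth z_c below the surface of column A) and equate Σ ρ_i t_i down to z_c; mantle fills any gap and the z_c terms cancel.
Column A: 2800×0.91 + 17000×2.82 + 15200×3.04 + (z_c − 35000)×3.2
Column B: 1510×0 + x×2.77 + 13800×3 + (z_c − 1510 − 13800 − x)×3.2
The z_c×3.2 term appears on both sides and cancels. Collect the known terms of each column as K = Σ(ρt)_known − 3.2 × (depth of known layers): K_A = 96696 − 3.2×35000 = −15304; K_B = 41400 − 3.2×(1510 + 13800) = −7592.
Balance: K_A = K_B − x×(3.2 − 2.77), so x = (K_B − K_A)/(3.2 − 2.77) = 7712/0.43 = 17900 m.

17900 m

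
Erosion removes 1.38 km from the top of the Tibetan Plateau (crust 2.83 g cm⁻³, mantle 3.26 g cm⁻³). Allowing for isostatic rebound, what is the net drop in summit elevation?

Rebound u = e ρ_c/ρ_m = 1.38 km × 2.83/3.26 = 1.198 km.
Net surface drop = e − u = 1.38 km − 1.198 km = e (ρ_m − ρ_c)/ρ_m = 0.182 km.

0.182 km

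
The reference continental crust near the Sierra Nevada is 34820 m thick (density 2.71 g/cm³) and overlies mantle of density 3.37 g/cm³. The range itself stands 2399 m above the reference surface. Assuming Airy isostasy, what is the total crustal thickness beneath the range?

Root depth r = h ρ_c / (ρ_m − ρ_c) = 2399 m × 2.71 / 0.66 = 9850 m.
Total thickness = T + h + r = 34820 m + 2399 m + 9850 m = 47100 m.

47100 m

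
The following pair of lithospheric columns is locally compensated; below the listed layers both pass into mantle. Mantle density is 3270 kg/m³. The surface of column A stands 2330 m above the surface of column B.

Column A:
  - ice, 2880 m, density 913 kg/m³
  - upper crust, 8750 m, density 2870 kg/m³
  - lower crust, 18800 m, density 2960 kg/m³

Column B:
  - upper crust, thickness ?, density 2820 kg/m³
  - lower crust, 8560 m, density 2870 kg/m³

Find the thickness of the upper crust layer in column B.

11300 m

Take the compensation level at the base of the deeper column (depth z_c below the surface of column A) and equate Σ ρ_i t_i down to z_c; mantle fills any gap and the z_c terms cancel.
Column A: 2880×913 + 8750×2870 + 18800×2960 + (z_c − 30430)×3270
Column B: 2330×0 + x×2820 + 8560×2870 + (z_c − 2330 − 8560 − x)×3270
The z_c×3270 term appears on both sides and cancels. Collect the known terms of each column as K = Σ(ρt)_known − 3270 × (depth of known layers): K_A = 83389940 − 3270×30430 = −16116160; K_B = 24567200 − 3270×(2330 + 8560) = −11043100.
Balance: K_A = K_B − x×(3270 − 2820), so x = (K_B − K_A)/(3270 − 2820) = 5073060/450 = 11300 m.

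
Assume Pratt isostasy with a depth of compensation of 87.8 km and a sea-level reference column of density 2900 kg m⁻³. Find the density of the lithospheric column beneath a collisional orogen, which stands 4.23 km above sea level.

Pratt balance: ρ_ref D = ρ (D + h).
ρ = ρ_ref D/(D + h) = 2900 × 87.8 km/(87.8 km + 4.23 km) = 2770 kg m⁻³.

2770 kg m⁻³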